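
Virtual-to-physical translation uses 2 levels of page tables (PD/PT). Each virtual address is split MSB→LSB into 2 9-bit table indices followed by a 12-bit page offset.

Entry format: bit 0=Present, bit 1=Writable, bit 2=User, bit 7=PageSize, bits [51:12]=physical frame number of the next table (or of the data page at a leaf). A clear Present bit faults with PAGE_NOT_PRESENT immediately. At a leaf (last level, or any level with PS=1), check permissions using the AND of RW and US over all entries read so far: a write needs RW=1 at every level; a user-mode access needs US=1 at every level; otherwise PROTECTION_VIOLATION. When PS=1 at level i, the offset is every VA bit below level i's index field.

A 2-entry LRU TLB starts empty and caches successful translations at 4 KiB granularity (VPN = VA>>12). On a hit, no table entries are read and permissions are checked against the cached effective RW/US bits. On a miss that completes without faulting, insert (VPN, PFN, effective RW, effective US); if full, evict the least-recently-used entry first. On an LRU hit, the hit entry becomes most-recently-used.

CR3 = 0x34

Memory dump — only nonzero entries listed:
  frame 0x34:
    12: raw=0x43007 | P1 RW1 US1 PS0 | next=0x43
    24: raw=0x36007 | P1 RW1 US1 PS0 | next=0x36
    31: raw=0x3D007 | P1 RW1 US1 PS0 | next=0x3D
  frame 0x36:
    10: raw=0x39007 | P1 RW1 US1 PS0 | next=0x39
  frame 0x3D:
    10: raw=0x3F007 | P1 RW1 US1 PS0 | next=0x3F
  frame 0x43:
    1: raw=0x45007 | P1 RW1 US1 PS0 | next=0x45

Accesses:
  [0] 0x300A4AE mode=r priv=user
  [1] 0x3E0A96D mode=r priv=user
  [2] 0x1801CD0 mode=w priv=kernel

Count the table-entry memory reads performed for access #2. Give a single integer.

Trace:
#0 VA=0x300A4AE (r,user):
  [0] read 0x34 idx=24: raw=0x36007 flags P=1 W=1 U=1 S=0
  [1] read 0x36 idx=10: raw=0x39007 flags P=1 W=1 U=1 S=0
  ⇒ phys 0x394AE  [2 reads]
#1 VA=0x3E0A96D (r,user):
  [0] read 0x34 idx=31: raw=0x3D007 flags P=1 W=1 U=1 S=0
  [1] read 0x3D idx=10: raw=0x3F007 flags P=1 W=1 U=1 S=0
  ⇒ phys 0x3F96D  [2 reads]
#2 VA=0x1801CD0 (w,kernel):
  [0] read 0x34 idx=12: raw=0x43007 flags P=1 W=1 U=1 S=0
  [1] read 0x43 idx=1: raw=0x45007 flags P=1 W=1 U=1 S=0
  ⇒ phys 0x45CD0  [2 reads]

Entries read for #2: 2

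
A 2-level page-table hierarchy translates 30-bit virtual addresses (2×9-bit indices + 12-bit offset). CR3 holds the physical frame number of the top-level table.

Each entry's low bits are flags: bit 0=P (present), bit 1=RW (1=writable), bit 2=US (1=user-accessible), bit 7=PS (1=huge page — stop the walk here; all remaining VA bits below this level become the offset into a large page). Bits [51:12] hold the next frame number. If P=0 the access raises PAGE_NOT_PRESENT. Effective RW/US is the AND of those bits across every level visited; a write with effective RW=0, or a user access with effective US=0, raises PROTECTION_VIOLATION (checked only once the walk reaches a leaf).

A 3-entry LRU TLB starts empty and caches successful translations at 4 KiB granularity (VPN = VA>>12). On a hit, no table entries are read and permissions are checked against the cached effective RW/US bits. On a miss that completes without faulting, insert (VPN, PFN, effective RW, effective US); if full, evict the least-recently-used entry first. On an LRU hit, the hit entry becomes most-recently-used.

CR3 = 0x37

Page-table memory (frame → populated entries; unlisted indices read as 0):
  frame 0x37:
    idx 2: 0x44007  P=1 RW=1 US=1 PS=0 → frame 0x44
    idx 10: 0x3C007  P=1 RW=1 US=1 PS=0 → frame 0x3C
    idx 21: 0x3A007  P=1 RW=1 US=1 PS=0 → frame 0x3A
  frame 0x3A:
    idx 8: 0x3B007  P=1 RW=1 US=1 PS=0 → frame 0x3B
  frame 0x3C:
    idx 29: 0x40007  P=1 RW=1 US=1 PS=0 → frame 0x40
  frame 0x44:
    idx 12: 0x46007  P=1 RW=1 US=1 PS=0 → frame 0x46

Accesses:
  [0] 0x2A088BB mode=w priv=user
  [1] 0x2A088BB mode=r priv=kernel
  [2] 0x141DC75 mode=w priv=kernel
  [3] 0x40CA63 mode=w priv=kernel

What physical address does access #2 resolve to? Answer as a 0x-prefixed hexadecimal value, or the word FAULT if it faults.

Walk each access:
#0 VA=0x2A088BB (w,user):
  L0 @0x37[21] → 0x3A007  P=1,RW=1,US=1,PS=0
  L1 @0x3A[8] → 0x3B007  P=1,RW=1,US=1,PS=0
  ⇒ phys 0x3B8BB  [2 reads]
#1 VA=0x2A088BB (r,kernel):
  TLB hit vpn=0x2A08 → PA=0x3B8BB
#2 VA=0x141DC75 (w,kernel):
  L0 @0x37[10] → 0x3C007  P=1,RW=1,US=1,PS=0
  L1 @0x3C[29] → 0x40007  P=1,RW=1,US=1,PS=0
  ⇒ phys 0x40C75  [2 reads]
#3 VA=0x40CA63 (w,kernel):
  L0 @0x37[2] → 0x44007  P=1,RW=1,US=1,PS=0
  L1 @0x44[12] → 0x46007  P=1,RW=1,US=1,PS=0
  ⇒ phys 0x46A63  [2 reads]

Access #2 PA: 0x40C75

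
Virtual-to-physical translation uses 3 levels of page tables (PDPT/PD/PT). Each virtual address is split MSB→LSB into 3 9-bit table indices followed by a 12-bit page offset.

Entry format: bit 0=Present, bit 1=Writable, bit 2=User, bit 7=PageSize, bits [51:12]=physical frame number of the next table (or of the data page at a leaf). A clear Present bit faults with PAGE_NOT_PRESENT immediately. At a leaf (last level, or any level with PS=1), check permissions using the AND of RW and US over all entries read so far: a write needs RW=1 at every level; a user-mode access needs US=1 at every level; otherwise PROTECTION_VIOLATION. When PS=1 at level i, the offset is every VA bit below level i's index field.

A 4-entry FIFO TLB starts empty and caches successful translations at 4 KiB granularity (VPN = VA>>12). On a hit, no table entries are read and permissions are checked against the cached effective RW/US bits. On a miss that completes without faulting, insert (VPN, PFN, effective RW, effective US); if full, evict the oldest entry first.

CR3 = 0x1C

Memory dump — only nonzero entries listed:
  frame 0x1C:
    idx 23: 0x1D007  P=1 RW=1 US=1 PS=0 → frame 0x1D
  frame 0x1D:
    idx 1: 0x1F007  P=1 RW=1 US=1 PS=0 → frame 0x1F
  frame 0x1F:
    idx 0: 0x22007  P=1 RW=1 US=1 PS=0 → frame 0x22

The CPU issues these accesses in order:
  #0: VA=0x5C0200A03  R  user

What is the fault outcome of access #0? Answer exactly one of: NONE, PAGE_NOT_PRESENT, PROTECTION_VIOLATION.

Per-access translation:
#0 VA=0x5C0200A03 (r,user):
  L0: frame=0x1C idx=23 entry=0x1D007 [P=1 RW=1 US=1 PS=0]
  L1: frame=0x1D idx=1 entry=0x1F007 [P=1 RW=1 US=1 PS=0]
  L2: frame=0x1F idx=0 entry=0x22007 [P=1 RW=1 US=1 PS=0]
  ✓ 0x22A03  — 3 lookups

Access #0 fault: NONE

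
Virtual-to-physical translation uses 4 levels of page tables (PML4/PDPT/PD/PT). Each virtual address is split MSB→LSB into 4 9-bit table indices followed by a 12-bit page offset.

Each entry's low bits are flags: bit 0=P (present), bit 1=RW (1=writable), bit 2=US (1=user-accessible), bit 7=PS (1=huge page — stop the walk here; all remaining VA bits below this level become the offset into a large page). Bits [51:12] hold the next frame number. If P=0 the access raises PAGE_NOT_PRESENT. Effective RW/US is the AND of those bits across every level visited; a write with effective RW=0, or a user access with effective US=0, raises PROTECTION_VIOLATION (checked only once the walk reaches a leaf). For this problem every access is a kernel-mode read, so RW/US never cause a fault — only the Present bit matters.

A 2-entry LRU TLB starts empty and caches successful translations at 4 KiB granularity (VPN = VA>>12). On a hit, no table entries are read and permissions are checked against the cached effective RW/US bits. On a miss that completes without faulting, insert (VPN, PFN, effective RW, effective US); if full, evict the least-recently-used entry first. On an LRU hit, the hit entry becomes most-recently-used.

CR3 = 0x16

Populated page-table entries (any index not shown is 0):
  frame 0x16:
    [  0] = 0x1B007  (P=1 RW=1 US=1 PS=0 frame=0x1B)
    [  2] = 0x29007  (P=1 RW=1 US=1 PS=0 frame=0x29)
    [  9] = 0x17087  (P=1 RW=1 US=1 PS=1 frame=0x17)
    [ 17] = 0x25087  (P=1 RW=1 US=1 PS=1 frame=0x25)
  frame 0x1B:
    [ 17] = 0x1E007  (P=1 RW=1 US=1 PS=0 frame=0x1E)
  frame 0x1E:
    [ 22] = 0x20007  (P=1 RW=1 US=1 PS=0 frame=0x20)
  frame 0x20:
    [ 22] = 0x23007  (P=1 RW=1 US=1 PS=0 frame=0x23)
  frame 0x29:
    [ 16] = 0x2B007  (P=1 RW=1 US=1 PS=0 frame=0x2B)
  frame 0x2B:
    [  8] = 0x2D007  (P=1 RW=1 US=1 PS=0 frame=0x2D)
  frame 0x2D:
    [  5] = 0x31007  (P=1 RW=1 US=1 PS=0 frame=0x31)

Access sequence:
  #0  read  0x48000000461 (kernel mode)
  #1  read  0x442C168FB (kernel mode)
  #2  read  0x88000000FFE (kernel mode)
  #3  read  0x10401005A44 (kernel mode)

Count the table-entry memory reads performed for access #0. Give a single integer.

Walk each access:
#0 VA=0x48000000461 (r,kernel):
  L0 @0x16[9] → 0x17087  P=1,RW=1,US=1,PS=1
  → PA=0x17461 (huge @L0)  (1 entries read)
#1 VA=0x442C168FB (r,kernel):
  L0 @0x16[0] → 0x1B007  P=1,RW=1,US=1,PS=0
  L1 @0x1B[17] → 0x1E007  P=1,RW=1,US=1,PS=0
  L2 @0x1E[22] → 0x20007  P=1,RW=1,US=1,PS=0
  L3 @0x20[22] → 0x23007  P=1,RW=1,US=1,PS=0
  → PA=0x238FB  (4 entries read)
#2 VA=0x88000000FFE (r,kernel):
  L0 @0x16[17] → 0x25087  P=1,RW=1,US=1,PS=1
  → PA=0x25FFE (huge @L0)  (1 entries read)
#3 VA=0x10401005A44 (r,kernel):
  L0 @0x16[2] → 0x29007  P=1,RW=1,US=1,PS=0
  L1 @0x29[16] → 0x2B007  P=1,RW=1,US=1,PS=0
  L2 @0x2B[8] → 0x2D007  P=1,RW=1,US=1,PS=0
  L3 @0x2D[5] → 0x31007  P=1,RW=1,US=1,PS=0
  → PA=0x31A44  (4 entries read)

Entries read for #0: 1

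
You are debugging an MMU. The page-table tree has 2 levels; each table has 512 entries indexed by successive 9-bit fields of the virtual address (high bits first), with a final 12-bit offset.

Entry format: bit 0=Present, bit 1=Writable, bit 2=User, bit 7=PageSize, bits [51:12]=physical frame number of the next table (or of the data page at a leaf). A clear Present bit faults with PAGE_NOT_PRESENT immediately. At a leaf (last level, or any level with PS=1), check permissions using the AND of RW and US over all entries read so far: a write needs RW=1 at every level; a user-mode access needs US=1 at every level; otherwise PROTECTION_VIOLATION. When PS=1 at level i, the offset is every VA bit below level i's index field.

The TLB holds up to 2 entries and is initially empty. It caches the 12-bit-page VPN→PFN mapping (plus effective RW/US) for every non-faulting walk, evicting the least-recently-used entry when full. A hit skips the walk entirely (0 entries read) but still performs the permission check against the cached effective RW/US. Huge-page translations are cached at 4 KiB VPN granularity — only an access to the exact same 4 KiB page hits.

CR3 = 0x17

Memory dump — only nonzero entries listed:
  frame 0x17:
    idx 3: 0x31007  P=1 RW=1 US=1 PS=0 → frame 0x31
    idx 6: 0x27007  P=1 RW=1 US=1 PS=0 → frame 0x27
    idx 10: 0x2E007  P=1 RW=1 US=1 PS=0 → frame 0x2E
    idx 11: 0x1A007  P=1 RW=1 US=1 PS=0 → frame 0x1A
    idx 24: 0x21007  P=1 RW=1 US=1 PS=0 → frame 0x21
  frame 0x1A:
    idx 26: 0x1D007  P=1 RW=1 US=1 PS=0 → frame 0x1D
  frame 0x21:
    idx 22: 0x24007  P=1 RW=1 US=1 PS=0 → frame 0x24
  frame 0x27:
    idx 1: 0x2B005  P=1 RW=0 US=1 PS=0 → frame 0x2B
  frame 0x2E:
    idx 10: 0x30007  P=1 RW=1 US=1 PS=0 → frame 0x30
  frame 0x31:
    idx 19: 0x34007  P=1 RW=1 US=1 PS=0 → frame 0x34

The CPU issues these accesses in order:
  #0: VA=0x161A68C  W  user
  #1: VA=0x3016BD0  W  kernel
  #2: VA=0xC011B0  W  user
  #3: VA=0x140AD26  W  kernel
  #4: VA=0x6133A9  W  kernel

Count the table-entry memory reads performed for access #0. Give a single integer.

Trace:
#0 VA=0x161A68C (w,user):
  L0: frame=0x17 idx=11 entry=0x1A007 [P=1 RW=1 US=1 PS=0]
  L1: frame=0x1A idx=26 entry=0x1D007 [P=1 RW=1 US=1 PS=0]
  ✓ 0x1D68C  — 2 lookups
#1 VA=0x3016BD0 (w,kernel):
  L0: frame=0x17 idx=24 entry=0x21007 [P=1 RW=1 US=1 PS=0]
  L1: frame=0x21 idx=22 entry=0x24007 [P=1 RW=1 US=1 PS=0]
  ✓ 0x24BD0  — 2 lookups
#2 VA=0xC011B0 (w,user):
  L0: frame=0x17 idx=6 entry=0x27007 [P=1 RW=1 US=1 PS=0]
  L1: frame=0x27 idx=1 entry=0x2B005 [P=1 RW=0 US=1 PS=0]
  → PROTECTION_VIOLATION  (2 entries read)
#3 VA=0x140AD26 (w,kernel):
  L0: frame=0x17 idx=10 entry=0x2E007 [P=1 RW=1 US=1 PS=0]
  L1: frame=0x2E idx=10 entry=0x30007 [P=1 RW=1 US=1 PS=0]
  ✓ 0x30D26  — 2 lookups
#4 VA=0x6133A9 (w,kernel):
  L0: frame=0x17 idx=3 entry=0x31007 [P=1 RW=1 US=1 PS=0]
  L1: frame=0x31 idx=19 entry=0x34007 [P=1 RW=1 US=1 PS=0]
  ✓ 0x343A9  — 2 lookups

Entries read for #0: 2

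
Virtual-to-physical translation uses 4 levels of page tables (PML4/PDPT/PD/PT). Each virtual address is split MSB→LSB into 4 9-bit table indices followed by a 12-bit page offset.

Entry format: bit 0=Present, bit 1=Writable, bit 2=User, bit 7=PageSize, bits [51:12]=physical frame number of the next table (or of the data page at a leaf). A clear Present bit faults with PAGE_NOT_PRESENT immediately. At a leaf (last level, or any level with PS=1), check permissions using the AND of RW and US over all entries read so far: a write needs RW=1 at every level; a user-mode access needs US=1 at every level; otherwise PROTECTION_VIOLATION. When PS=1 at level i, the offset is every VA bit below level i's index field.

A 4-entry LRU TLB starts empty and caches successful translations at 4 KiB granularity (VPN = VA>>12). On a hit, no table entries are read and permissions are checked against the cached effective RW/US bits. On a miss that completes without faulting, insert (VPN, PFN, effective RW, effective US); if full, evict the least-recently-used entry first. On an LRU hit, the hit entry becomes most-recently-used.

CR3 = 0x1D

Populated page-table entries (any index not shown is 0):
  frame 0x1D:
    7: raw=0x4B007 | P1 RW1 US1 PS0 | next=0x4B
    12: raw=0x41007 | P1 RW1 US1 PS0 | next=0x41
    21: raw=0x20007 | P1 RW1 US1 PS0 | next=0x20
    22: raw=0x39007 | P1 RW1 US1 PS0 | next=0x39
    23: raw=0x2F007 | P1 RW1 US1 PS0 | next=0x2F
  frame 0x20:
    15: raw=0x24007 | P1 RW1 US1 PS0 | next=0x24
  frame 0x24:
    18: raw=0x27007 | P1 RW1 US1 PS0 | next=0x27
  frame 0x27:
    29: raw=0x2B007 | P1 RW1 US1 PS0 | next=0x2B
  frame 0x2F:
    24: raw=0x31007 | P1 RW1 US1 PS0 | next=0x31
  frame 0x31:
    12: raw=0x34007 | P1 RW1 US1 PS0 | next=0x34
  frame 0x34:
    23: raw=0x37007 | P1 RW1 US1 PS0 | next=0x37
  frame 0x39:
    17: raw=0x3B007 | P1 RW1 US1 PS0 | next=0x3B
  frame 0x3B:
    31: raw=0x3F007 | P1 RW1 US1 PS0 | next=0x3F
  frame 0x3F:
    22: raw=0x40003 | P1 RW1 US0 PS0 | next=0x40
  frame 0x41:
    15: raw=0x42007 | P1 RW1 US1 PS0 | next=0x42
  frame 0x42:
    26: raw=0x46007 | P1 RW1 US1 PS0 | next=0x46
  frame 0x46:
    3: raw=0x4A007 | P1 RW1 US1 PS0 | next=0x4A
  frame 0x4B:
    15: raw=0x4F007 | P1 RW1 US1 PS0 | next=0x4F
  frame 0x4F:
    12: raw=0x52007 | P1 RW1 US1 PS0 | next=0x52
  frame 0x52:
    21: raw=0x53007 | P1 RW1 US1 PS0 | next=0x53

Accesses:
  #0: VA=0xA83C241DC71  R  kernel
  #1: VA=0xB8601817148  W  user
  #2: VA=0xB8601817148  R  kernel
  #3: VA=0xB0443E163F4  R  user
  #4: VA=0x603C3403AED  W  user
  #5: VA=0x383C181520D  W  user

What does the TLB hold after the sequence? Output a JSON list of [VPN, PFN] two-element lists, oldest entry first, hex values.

Trace:
#0 VA=0xA83C241DC71 (r,kernel):
  [0] read 0x1D idx=21: raw=0x20007 flags P=1 W=1 U=1 S=0
  [1] read 0x20 idx=15: raw=0x24007 flags P=1 W=1 U=1 S=0
  [2] read 0x24 idx=18: raw=0x27007 flags P=1 W=1 U=1 S=0
  [3] read 0x27 idx=29: raw=0x2B007 flags P=1 W=1 U=1 S=0
  ⇒ phys 0x2BC71  [4 reads]
#1 VA=0xB8601817148 (w,user):
  [0] read 0x1D idx=23: raw=0x2F007 flags P=1 W=1 U=1 S=0
  [1] read 0x2F idx=24: raw=0x31007 flags P=1 W=1 U=1 S=0
  [2] read 0x31 idx=12: raw=0x34007 flags P=1 W=1 U=1 S=0
  [3] read 0x34 idx=23: raw=0x37007 flags P=1 W=1 U=1 S=0
  ⇒ phys 0x37148  [4 reads]
#2 VA=0xB8601817148 (r,kernel):
  TLB hit vpn=0xB8601817 → PA=0x37148
#3 VA=0xB0443E163F4 (r,user):
  [0] read 0x1D idx=22: raw=0x39007 flags P=1 W=1 U=1 S=0
  [1] read 0x39 idx=17: raw=0x3B007 flags P=1 W=1 U=1 S=0
  [2] read 0x3B idx=31: raw=0x3F007 flags P=1 W=1 U=1 S=0
  [3] read 0x3F idx=22: raw=0x40003 flags P=1 W=1 U=0 S=0
  ✗ PROTECTION_VIOLATION  [4 reads]
#4 VA=0x603C3403AED (w,user):
  [0] read 0x1D idx=12: raw=0x41007 flags P=1 W=1 U=1 S=0
  [1] read 0x41 idx=15: raw=0x42007 flags P=1 W=1 U=1 S=0
  [2] read 0x42 idx=26: raw=0x46007 flags P=1 W=1 U=1 S=0
  [3] read 0x46 idx=3: raw=0x4A007 flags P=1 W=1 U=1 S=0
  ⇒ phys 0x4AAED  [4 reads]
#5 VA=0x383C181520D (w,user):
  [0] read 0x1D idx=7: raw=0x4B007 flags P=1 W=1 U=1 S=0
  [1] read 0x4B idx=15: raw=0x4F007 flags P=1 W=1 U=1 S=0
  [2] read 0x4F idx=12: raw=0x52007 flags P=1 W=1 U=1 S=0
  [3] read 0x52 idx=21: raw=0x53007 flags P=1 W=1 U=1 S=0
  ⇒ phys 0x5320D  [4 reads]

TLB: [["0xA83C241D", "0x2B"], ["0xB8601817", "0x37"], ["0x603C3403", "0x4A"], ["0x383C1815", "0x53"]]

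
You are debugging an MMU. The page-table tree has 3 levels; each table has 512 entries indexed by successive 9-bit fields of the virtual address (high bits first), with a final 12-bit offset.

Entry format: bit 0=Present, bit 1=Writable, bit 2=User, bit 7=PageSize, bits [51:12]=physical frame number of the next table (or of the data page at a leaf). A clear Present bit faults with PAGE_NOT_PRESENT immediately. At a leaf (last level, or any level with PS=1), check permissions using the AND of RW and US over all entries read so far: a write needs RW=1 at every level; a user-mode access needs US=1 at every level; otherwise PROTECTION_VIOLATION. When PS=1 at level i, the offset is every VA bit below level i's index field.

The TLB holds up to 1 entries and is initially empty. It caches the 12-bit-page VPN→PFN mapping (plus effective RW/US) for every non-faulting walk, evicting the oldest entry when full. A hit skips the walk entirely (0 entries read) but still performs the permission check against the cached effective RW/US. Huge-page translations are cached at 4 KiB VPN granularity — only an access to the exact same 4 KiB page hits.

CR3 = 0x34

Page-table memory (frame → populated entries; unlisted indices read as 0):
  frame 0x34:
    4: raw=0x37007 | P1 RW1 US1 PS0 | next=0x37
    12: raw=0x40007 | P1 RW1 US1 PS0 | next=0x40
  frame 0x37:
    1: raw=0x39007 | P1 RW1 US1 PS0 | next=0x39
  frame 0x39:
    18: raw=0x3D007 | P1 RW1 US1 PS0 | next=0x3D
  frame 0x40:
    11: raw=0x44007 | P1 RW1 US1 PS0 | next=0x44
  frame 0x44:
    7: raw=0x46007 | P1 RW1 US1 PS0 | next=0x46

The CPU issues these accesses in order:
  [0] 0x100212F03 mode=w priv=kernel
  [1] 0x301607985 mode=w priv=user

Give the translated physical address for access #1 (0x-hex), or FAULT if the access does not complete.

Per-access translation:
#0 VA=0x100212F03 (w,kernel):
  L0: frame=0x34 idx=4 entry=0x37007 [P=1 RW=1 US=1 PS=0]
  L1: frame=0x37 idx=1 entry=0x39007 [P=1 RW=1 US=1 PS=0]
  L2: frame=0x39 idx=18 entry=0x3D007 [P=1 RW=1 US=1 PS=0]
  → PA=0x3DF03  (3 entries read)
#1 VA=0x301607985 (w,user):
  L0: frame=0x34 idx=12 entry=0x40007 [P=1 RW=1 US=1 PS=0]
  L1: frame=0x40 idx=11 entry=0x44007 [P=1 RW=1 US=1 PS=0]
  L2: frame=0x44 idx=7 entry=0x46007 [P=1 RW=1 US=1 PS=0]
  → PA=0x46985  (3 entries read)

Access #1 PA: 0x46985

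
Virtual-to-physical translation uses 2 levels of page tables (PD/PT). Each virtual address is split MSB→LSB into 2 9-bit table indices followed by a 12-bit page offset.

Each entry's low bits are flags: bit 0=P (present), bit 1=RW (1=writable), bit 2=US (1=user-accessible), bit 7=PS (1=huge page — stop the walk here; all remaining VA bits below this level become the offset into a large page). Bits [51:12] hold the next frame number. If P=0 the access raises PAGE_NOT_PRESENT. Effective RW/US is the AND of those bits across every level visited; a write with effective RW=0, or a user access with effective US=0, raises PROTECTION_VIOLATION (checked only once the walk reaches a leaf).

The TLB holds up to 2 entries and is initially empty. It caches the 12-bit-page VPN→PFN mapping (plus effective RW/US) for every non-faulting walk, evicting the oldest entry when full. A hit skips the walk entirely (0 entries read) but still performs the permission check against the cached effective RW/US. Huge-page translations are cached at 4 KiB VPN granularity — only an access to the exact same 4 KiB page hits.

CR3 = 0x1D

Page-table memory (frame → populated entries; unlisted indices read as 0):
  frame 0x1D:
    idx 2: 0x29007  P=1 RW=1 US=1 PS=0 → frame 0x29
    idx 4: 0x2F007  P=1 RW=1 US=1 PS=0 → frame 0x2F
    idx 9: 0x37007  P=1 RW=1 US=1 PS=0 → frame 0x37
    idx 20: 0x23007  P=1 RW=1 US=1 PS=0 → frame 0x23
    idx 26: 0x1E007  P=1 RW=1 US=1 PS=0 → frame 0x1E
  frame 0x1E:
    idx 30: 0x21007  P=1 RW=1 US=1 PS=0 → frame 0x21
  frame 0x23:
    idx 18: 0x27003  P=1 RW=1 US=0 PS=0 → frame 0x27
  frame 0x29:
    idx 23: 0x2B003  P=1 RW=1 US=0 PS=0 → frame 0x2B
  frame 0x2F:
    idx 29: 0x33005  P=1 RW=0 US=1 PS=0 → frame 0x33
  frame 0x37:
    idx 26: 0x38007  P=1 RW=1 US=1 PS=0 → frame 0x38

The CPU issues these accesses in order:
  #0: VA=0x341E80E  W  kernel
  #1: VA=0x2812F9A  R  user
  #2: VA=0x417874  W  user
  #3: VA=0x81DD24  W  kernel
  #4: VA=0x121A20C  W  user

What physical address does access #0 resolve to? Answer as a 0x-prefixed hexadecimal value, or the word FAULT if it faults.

Trace:
#0 VA=0x341E80E (w,kernel):
  L0 @0x1D[26] → 0x1E007  P=1,RW=1,US=1,PS=0
  L1 @0x1E[30] → 0x21007  P=1,RW=1,US=1,PS=0
  ✓ 0x2180E  — 2 lookups
#1 VA=0x2812F9A (r,user):
  L0 @0x1D[20] → 0x23007  P=1,RW=1,US=1,PS=0
  L1 @0x23[18] → 0x27003  P=1,RW=1,US=0,PS=0
  ✗ PROTECTION_VIOLATION  [2 reads]
#2 VA=0x417874 (w,user):
  L0 @0x1D[2] → 0x29007  P=1,RW=1,US=1,PS=0
  L1 @0x29[23] → 0x2B003  P=1,RW=1,US=0,PS=0
  ✗ PROTECTION_VIOLATION  [2 reads]
#3 VA=0x81DD24 (w,kernel):
  L0 @0x1D[4] → 0x2F007  P=1,RW=1,US=1,PS=0
  L1 @0x2F[29] → 0x33005  P=1,RW=0,US=1,PS=0
  ✗ PROTECTION_VIOLATION  [2 reads]
#4 VA=0x121A20C (w,user):
  L0 @0x1D[9] → 0x37007  P=1,RW=1,US=1,PS=0
  L1 @0x37[26] → 0x38007  P=1,RW=1,US=1,PS=0
  ✓ 0x3820C  — 2 lookups

Access #0 PA: 0x2180E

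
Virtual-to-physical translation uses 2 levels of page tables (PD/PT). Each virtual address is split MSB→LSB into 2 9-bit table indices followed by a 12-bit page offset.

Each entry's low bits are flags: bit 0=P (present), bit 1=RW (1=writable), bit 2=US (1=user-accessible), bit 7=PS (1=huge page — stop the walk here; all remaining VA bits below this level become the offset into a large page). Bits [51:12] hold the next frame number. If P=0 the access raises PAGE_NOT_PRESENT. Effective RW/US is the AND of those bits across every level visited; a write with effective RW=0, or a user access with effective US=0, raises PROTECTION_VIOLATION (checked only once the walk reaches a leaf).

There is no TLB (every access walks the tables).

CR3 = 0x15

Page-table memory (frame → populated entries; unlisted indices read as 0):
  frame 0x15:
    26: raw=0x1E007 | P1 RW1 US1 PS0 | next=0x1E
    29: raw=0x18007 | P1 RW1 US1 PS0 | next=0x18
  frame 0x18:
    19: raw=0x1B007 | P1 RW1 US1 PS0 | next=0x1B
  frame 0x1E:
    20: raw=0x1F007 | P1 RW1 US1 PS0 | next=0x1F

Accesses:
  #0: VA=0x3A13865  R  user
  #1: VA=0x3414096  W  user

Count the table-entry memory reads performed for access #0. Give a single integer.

Walk each access:
#0 VA=0x3A13865 (r,user):
  lvl0: tbl 0x15, slot 29 ⇒ 0x18007 (P1/RW1/US1/PS0)
  lvl1: tbl 0x18, slot 19 ⇒ 0x1B007 (P1/RW1/US1/PS0)
  ✓ 0x1B865  — 2 lookups
#1 VA=0x3414096 (w,user):
  lvl0: tbl 0x15, slot 26 ⇒ 0x1E007 (P1/RW1/US1/PS0)
  lvl1: tbl 0x1E, slot 20 ⇒ 0x1F007 (P1/RW1/US1/PS0)
  ✓ 0x1F096  — 2 lookups

Entries read for #0: 2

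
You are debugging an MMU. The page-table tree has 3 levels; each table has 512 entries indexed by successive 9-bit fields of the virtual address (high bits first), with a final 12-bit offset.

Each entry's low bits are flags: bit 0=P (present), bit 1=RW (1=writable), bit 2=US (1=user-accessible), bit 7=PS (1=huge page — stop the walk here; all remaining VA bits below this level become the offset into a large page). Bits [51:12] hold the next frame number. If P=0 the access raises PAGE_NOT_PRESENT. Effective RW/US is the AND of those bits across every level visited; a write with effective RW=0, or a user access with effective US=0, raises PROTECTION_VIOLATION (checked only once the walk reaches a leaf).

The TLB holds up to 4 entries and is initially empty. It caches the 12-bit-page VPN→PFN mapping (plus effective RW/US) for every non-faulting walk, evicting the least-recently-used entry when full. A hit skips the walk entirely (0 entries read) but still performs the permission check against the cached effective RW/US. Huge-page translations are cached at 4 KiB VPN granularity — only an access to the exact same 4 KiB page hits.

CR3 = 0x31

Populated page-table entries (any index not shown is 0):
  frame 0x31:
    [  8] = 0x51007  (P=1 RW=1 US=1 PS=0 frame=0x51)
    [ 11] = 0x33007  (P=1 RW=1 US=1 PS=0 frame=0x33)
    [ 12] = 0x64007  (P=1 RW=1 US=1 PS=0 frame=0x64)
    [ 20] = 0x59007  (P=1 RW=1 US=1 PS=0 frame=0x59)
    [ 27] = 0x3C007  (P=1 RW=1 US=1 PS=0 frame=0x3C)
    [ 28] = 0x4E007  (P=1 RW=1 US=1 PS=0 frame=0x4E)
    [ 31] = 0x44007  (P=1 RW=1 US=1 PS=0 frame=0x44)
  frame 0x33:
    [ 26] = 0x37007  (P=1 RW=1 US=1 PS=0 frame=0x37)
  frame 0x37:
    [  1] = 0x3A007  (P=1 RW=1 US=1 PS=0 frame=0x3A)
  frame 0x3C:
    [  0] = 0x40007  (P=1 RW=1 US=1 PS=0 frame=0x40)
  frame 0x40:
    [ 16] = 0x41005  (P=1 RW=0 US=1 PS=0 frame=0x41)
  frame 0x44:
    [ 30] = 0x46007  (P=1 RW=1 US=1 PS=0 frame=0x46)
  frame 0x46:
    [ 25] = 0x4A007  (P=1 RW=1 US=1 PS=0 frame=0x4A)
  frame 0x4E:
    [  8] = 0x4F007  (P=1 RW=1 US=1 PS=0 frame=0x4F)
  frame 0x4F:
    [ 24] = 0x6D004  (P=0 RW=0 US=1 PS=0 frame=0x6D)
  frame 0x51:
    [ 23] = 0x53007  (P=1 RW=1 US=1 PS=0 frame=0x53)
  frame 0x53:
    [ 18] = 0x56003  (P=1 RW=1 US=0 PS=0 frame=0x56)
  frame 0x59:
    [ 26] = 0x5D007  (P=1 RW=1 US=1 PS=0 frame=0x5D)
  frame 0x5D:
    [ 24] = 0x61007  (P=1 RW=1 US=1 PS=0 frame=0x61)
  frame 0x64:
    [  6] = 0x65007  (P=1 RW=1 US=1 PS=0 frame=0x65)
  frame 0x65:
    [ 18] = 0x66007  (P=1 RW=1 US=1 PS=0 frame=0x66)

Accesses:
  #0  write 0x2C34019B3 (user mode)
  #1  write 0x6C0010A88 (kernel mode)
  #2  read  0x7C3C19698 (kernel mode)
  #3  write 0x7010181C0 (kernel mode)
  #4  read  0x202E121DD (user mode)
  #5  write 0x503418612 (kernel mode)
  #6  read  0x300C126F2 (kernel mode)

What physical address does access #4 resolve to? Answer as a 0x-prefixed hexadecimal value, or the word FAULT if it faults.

Trace:
#0 VA=0x2C34019B3 (w,user):
  L0: frame=0x31 idx=11 entry=0x33007 [P=1 RW=1 US=1 PS=0]
  L1: frame=0x33 idx=26 entry=0x37007 [P=1 RW=1 US=1 PS=0]
  L2: frame=0x37 idx=1 entry=0x3A007 [P=1 RW=1 US=1 PS=0]
  ⇒ phys 0x3A9B3  [3 reads]
#1 VA=0x6C0010A88 (w,kernel):
  L0: frame=0x31 idx=27 entry=0x3C007 [P=1 RW=1 US=1 PS=0]
  L1: frame=0x3C idx=0 entry=0x40007 [P=1 RW=1 US=1 PS=0]
  L2: frame=0x40 idx=16 entry=0x41005 [P=1 RW=0 US=1 PS=0]
  ⇒ fault: PROTECTION_VIOLATION  — 3 lookups
#2 VA=0x7C3C19698 (r,kernel):
  L0: frame=0x31 idx=31 entry=0x44007 [P=1 RW=1 US=1 PS=0]
  L1: frame=0x44 idx=30 entry=0x46007 [P=1 RW=1 US=1 PS=0]
  L2: frame=0x46 idx=25 entry=0x4A007 [P=1 RW=1 US=1 PS=0]
  ⇒ phys 0x4A698  [3 reads]
#3 VA=0x7010181C0 (w,kernel):
  L0: frame=0x31 idx=28 entry=0x4E007 [P=1 RW=1 US=1 PS=0]
  L1: frame=0x4E idx=8 entry=0x4F007 [P=1 RW=1 US=1 PS=0]
  L2: frame=0x4F idx=24 entry=0x6D004 [P=0 RW=0 US=1 PS=0]
  ⇒ fault: PAGE_NOT_PRESENT  — 3 lookups
#4 VA=0x202E121DD (r,user):
  L0: frame=0x31 idx=8 entry=0x51007 [P=1 RW=1 US=1 PS=0]
  L1: frame=0x51 idx=23 entry=0x53007 [P=1 RW=1 US=1 PS=0]
  L2: frame=0x53 idx=18 entry=0x56003 [P=1 RW=1 US=0 PS=0]
  ⇒ fault: PROTECTION_VIOLATION  — 3 lookups
#5 VA=0x503418612 (w,kernel):
  L0: frame=0x31 idx=20 entry=0x59007 [P=1 RW=1 US=1 PS=0]
  L1: frame=0x59 idx=26 entry=0x5D007 [P=1 RW=1 US=1 PS=0]
  L2: frame=0x5D idx=24 entry=0x61007 [P=1 RW=1 US=1 PS=0]
  ⇒ phys 0x61612  [3 reads]
#6 VA=0x300C126F2 (r,kernel):
  L0: frame=0x31 idx=12 entry=0x64007 [P=1 RW=1 US=1 PS=0]
  L1: frame=0x64 idx=6 entry=0x65007 [P=1 RW=1 US=1 PS=0]
  L2: frame=0x65 idx=18 entry=0x66007 [P=1 RW=1 US=1 PS=0]
  ⇒ phys 0x666F2  [3 reads]

Access #4 PA: FAULT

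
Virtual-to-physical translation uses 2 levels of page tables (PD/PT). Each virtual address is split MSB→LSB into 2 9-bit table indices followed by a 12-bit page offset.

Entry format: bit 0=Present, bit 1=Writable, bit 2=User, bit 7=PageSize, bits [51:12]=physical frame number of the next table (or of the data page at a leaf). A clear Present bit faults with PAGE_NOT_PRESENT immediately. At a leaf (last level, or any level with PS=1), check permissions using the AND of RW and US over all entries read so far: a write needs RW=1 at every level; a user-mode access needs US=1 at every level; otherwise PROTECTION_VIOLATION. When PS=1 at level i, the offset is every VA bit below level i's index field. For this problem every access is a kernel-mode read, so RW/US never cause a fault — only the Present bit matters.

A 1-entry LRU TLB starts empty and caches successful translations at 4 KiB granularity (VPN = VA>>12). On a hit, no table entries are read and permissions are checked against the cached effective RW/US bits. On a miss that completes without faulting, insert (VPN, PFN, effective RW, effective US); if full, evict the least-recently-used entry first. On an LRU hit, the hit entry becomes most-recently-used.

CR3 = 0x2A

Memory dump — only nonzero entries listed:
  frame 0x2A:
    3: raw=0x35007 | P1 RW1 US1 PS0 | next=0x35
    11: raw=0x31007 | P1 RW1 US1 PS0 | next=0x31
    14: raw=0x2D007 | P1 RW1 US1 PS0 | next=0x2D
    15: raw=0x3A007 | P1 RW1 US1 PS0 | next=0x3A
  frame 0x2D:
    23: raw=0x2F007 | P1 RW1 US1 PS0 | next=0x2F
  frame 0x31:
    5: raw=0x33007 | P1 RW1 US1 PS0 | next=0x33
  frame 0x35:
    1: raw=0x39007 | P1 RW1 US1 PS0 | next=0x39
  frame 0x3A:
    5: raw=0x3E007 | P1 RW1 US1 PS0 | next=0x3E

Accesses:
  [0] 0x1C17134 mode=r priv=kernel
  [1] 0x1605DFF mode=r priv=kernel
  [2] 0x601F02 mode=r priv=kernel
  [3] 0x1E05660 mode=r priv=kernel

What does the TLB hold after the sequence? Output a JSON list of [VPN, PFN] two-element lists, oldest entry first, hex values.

Trace:
#0 VA=0x1C17134 (r,kernel):
  L0: frame=0x2A idx=14 entry=0x2D007 [P=1 RW=1 US=1 PS=0]
  L1: frame=0x2D idx=23 entry=0x2F007 [P=1 RW=1 US=1 PS=0]
  → PA=0x2F134  (2 entries read)
#1 VA=0x1605DFF (r,kernel):
  L0: frame=0x2A idx=11 entry=0x31007 [P=1 RW=1 US=1 PS=0]
  L1: frame=0x31 idx=5 entry=0x33007 [P=1 RW=1 US=1 PS=0]
  → PA=0x33DFF  (2 entries read)
#2 VA=0x601F02 (r,kernel):
  L0: frame=0x2A idx=3 entry=0x35007 [P=1 RW=1 US=1 PS=0]
  L1: frame=0x35 idx=1 entry=0x39007 [P=1 RW=1 US=1 PS=0]
  → PA=0x39F02  (2 entries read)
#3 VA=0x1E05660 (r,kernel):
  L0: frame=0x2A idx=15 entry=0x3A007 [P=1 RW=1 US=1 PS=0]
  L1: frame=0x3A idx=5 entry=0x3E007 [P=1 RW=1 US=1 PS=0]
  → PA=0x3E660  (2 entries read)

TLB: [["0x1E05", "0x3E"]]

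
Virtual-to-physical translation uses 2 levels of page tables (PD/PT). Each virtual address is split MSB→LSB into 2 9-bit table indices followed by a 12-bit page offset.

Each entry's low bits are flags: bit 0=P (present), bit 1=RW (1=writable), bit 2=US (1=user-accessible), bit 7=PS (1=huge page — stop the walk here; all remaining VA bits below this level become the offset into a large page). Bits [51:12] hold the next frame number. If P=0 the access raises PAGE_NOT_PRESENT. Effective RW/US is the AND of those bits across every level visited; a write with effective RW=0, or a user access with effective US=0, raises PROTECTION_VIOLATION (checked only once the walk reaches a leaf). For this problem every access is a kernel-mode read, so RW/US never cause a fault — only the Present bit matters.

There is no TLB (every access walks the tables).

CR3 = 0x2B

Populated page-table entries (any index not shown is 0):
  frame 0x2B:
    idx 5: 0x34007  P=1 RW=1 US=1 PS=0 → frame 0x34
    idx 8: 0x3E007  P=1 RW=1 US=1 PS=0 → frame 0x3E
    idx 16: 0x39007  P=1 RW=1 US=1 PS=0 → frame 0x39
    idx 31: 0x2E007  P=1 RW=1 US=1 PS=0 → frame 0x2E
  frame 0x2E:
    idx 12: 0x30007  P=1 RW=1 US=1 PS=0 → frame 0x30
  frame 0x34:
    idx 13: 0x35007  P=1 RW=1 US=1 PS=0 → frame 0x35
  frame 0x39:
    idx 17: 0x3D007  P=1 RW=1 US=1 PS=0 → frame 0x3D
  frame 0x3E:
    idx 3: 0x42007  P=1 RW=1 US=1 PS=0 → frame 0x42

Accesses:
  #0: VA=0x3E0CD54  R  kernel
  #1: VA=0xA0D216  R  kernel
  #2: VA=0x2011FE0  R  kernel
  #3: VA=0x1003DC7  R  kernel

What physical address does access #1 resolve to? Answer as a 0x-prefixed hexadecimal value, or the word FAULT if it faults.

Per-access translation:
#0 VA=0x3E0CD54 (r,kernel):
  lvl0: tbl 0x2B, slot 31 ⇒ 0x2E007 (P1/RW1/US1/PS0)
  lvl1: tbl 0x2E, slot 12 ⇒ 0x30007 (P1/RW1/US1/PS0)
  ✓ 0x30D54  — 2 lookups
#1 VA=0xA0D216 (r,kernel):
  lvl0: tbl 0x2B, slot 5 ⇒ 0x34007 (P1/RW1/US1/PS0)
  lvl1: tbl 0x34, slot 13 ⇒ 0x35007 (P1/RW1/US1/PS0)
  ✓ 0x35216  — 2 lookups
#2 VA=0x2011FE0 (r,kernel):
  lvl0: tbl 0x2B, slot 16 ⇒ 0x39007 (P1/RW1/US1/PS0)
  lvl1: tbl 0x39, slot 17 ⇒ 0x3D007 (P1/RW1/US1/PS0)
  ✓ 0x3DFE0  — 2 lookups
#3 VA=0x1003DC7 (r,kernel):
  lvl0: tbl 0x2B, slot 8 ⇒ 0x3E007 (P1/RW1/US1/PS0)
  lvl1: tbl 0x3E, slot 3 ⇒ 0x42007 (P1/RW1/US1/PS0)
  ✓ 0x42DC7  — 2 lookups

Access #1 PA: 0x35216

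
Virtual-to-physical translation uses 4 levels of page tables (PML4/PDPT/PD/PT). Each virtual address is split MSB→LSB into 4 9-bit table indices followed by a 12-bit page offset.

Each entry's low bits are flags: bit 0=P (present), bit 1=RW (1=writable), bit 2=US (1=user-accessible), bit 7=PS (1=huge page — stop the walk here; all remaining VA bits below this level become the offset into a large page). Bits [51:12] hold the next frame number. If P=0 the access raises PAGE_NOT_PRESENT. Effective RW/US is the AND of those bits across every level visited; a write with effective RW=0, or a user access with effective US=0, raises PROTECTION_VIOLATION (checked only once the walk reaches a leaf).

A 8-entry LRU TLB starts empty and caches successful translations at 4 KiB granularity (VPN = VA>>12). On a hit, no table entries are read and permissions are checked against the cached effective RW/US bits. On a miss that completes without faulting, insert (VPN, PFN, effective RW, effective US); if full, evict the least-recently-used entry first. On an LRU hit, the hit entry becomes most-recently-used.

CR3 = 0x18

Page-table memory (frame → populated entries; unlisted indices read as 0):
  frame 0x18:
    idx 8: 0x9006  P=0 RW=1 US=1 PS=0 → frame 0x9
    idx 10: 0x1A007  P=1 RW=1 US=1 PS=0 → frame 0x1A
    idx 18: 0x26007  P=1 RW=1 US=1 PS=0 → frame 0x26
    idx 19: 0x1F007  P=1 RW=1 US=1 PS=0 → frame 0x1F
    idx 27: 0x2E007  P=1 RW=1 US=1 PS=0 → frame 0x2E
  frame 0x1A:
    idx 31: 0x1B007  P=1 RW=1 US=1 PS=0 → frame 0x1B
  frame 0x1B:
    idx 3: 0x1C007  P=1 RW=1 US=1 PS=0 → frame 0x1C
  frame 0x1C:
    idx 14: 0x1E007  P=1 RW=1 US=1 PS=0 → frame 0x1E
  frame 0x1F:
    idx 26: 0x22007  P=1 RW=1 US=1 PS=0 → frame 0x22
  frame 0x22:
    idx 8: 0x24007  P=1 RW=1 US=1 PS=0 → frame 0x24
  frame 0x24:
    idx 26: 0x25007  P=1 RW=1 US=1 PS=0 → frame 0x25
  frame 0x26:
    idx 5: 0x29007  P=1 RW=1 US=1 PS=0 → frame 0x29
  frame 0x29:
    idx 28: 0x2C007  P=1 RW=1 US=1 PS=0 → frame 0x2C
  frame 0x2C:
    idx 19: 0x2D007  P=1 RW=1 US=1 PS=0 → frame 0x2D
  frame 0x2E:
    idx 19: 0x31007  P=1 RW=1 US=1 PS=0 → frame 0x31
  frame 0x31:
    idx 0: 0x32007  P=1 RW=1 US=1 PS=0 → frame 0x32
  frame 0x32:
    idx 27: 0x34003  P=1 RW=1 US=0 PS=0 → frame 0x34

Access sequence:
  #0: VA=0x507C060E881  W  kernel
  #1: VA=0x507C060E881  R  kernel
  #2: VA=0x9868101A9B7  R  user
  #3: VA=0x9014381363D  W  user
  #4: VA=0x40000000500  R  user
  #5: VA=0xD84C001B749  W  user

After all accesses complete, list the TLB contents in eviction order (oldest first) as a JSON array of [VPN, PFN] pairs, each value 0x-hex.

Walk each access:
#0 VA=0x507C060E881 (w,kernel):
  L0: frame=0x18 idx=10 entry=0x1A007 [P=1 RW=1 US=1 PS=0]
  L1: frame=0x1A idx=31 entry=0x1B007 [P=1 RW=1 US=1 PS=0]
  L2: frame=0x1B idx=3 entry=0x1C007 [P=1 RW=1 US=1 PS=0]
  L3: frame=0x1C idx=14 entry=0x1E007 [P=1 RW=1 US=1 PS=0]
  → PA=0x1E881  (4 entries read)
#1 VA=0x507C060E881 (r,kernel):
  TLB hit vpn=0x507C060E → PA=0x1E881
#2 VA=0x9868101A9B7 (r,user):
  L0: frame=0x18 idx=19 entry=0x1F007 [P=1 RW=1 US=1 PS=0]
  L1: frame=0x1F idx=26 entry=0x22007 [P=1 RW=1 US=1 PS=0]
  L2: frame=0x22 idx=8 entry=0x24007 [P=1 RW=1 US=1 PS=0]
  L3: frame=0x24 idx=26 entry=0x25007 [P=1 RW=1 US=1 PS=0]
  → PA=0x259B7  (4 entries read)
#3 VA=0x9014381363D (w,user):
  L0: frame=0x18 idx=18 entry=0x26007 [P=1 RW=1 US=1 PS=0]
  L1: frame=0x26 idx=5 entry=0x29007 [P=1 RW=1 US=1 PS=0]
  L2: frame=0x29 idx=28 entry=0x2C007 [P=1 RW=1 US=1 PS=0]
  L3: frame=0x2C idx=19 entry=0x2D007 [P=1 RW=1 US=1 PS=0]
  → PA=0x2D63D  (4 entries read)
#4 VA=0x40000000500 (r,user):
  L0: frame=0x18 idx=8 entry=0x9006 [P=0 RW=1 US=1 PS=0]
  ✗ PAGE_NOT_PRESENT  [1 reads]
#5 VA=0xD84C001B749 (w,user):
  L0: frame=0x18 idx=27 entry=0x2E007 [P=1 RW=1 US=1 PS=0]
  L1: frame=0x2E idx=19 entry=0x31007 [P=1 RW=1 US=1 PS=0]
  L2: frame=0x31 idx=0 entry=0x32007 [P=1 RW=1 US=1 PS=0]
  L3: frame=0x32 idx=27 entry=0x34003 [P=1 RW=1 US=0 PS=0]
  ✗ PROTECTION_VIOLATION  [4 reads]

TLB: [["0x507C060E", "0x1E"], ["0x9868101A", "0x25"], ["0x90143813", "0x2D"]]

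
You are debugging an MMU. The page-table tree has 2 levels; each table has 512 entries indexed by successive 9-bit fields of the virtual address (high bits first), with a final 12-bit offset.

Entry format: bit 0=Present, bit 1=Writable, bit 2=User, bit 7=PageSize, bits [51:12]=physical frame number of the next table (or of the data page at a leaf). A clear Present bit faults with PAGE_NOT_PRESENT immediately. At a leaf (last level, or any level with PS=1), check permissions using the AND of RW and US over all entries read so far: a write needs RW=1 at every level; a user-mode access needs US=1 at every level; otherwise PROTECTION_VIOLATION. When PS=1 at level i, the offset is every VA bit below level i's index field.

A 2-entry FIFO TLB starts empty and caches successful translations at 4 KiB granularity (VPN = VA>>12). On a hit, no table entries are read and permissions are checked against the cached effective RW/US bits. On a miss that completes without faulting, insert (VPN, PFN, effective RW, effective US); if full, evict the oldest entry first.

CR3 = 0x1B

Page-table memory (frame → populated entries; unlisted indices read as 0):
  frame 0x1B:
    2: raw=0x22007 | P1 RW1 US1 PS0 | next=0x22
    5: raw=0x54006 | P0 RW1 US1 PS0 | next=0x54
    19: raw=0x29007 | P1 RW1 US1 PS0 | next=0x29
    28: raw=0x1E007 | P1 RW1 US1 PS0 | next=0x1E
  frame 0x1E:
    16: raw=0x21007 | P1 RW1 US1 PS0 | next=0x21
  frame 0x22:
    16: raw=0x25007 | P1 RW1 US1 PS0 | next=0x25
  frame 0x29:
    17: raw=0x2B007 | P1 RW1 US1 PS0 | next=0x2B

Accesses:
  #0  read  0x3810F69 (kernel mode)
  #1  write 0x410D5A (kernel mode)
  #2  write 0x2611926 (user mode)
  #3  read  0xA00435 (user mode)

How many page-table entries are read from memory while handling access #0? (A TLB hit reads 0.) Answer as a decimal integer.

Trace:
#0 VA=0x3810F69 (r,kernel):
  L0 @0x1B[28] → 0x1E007  P=1,RW=1,US=1,PS=0
  L1 @0x1E[16] → 0x21007  P=1,RW=1,US=1,PS=0
  ✓ 0x21F69  — 2 lookups
#1 VA=0x410D5A (w,kernel):
  L0 @0x1B[2] → 0x22007  P=1,RW=1,US=1,PS=0
  L1 @0x22[16] → 0x25007  P=1,RW=1,US=1,PS=0
  ✓ 0x25D5A  — 2 lookups
#2 VA=0x2611926 (w,user):
  L0 @0x1B[19] → 0x29007  P=1,RW=1,US=1,PS=0
  L1 @0x29[17] → 0x2B007  P=1,RW=1,US=1,PS=0
  ✓ 0x2B926  — 2 lookups
#3 VA=0xA00435 (r,user):
  L0 @0x1B[5] → 0x54006  P=0,RW=1,US=1,PS=0
  → PAGE_NOT_PRESENT  (1 entries read)

Entries read for #0: 2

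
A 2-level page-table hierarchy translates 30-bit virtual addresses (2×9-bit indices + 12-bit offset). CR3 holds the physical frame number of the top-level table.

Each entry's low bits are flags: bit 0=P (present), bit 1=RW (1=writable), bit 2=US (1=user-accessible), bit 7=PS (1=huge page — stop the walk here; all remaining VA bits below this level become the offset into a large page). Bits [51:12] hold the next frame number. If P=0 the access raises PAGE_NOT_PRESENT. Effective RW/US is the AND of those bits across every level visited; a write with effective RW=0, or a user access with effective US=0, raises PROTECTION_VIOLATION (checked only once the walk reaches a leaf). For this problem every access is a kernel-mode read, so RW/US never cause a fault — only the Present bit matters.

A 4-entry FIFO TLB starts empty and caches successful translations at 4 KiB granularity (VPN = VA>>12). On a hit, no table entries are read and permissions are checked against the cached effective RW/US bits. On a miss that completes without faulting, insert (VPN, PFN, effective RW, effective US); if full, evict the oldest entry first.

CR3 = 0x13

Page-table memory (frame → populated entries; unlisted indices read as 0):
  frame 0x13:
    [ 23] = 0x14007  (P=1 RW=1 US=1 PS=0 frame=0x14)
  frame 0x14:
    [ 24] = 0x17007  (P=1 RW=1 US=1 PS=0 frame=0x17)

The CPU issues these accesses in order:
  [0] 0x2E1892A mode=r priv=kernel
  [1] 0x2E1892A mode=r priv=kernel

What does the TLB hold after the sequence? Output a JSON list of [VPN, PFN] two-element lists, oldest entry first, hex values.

Trace:
#0 VA=0x2E1892A (r,kernel):
  [0] read 0x13 idx=23: raw=0x14007 flags P=1 W=1 U=1 S=0
  [1] read 0x14 idx=24: raw=0x17007 flags P=1 W=1 U=1 S=0
  → PA=0x1792A  (2 entries read)
#1 VA=0x2E1892A (r,kernel):
  TLB hit vpn=0x2E18 → PA=0x1792A

TLB: [["0x2E18", "0x17"]]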